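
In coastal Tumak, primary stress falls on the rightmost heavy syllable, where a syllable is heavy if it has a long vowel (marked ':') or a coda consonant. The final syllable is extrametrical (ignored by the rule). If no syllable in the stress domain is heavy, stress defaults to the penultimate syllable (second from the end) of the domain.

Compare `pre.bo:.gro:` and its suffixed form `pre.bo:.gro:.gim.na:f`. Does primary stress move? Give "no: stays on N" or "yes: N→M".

Base `pre.bo:.gro:` (3 syllables):
  The final syllable (3, gro:) is extrametrical; the stress domain is syllables 1–2.
  Weights: 1 pre L, 2 bo: H.
  Heavy syllables in the domain: 2. The rightmost is syllable 2 (bo:).
  → primary stress on syllable 2.
Suffixed `pre.bo:.gro:.gim.na:f` (5 syllables):
  The final syllable (5, na:f) is extrametrical; the stress domain is syllables 1–4.
  Weights: 1 pre L, 2 bo: H, 3 gro: H, 4 gim H.
  Heavy syllables in the domain: 2, 3, 4. The rightmost is syllable 4 (gim).
  → primary stress on syllable 4.

yes: 2→4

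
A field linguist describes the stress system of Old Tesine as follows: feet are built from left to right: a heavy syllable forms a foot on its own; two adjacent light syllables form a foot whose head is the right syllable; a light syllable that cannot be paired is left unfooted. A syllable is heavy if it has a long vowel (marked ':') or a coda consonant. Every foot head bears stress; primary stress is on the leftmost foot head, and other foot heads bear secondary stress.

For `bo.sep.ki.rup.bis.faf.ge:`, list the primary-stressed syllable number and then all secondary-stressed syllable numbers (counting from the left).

Weights: 1 bo L, 2 sep H, 3 ki L, 4 rup H, 5 bis H, 6 faf H, 7 ge: H.
Parse left to right (heavy = foot alone; LL = one foot; stranded L unfooted): bo (ˈsep) ki (ˈrup) (ˈbis) (ˈfaf) (ˈge:).
Foot heads: 2, 4, 5, 6, 7.
Primary stress on the leftmost head = syllable 2.
Secondary stress on 4, 5, 6, 7: bo.ˈsep.ki.ˌrup.ˌbis.ˌfaf.ˌge:.

primary 2, secondary 4, 5, 6, 7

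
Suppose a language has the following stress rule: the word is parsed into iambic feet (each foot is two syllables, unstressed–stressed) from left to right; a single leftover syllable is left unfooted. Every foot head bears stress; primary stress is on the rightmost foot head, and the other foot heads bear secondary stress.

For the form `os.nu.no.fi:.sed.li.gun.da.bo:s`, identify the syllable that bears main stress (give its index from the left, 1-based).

Parse left to right into iambic (σˈσ) feet: (os.ˈnu) (no.ˈfi:) (sed.ˈli) (gun.ˈda) bo:s. Syllable 9 is left unfooted.
Foot heads (stressed positions): 2, 4, 6, 8.
End Rule Rightmost: primary stress on the rightmost head = syllable 8.
Primary stress: syllable 8 → os.nu.no.fi:.sed.li.gun.ˈda.bo:s.

8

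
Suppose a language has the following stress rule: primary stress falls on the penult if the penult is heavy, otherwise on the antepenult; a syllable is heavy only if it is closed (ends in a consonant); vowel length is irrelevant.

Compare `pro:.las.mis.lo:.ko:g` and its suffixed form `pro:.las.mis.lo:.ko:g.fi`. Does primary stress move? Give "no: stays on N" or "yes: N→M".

Base `pro:.las.mis.lo:.ko:g` (5 syllables):
  Weights: 3 mis H, 4 lo: L, 5 ko:g H.
  The penult (syllable 4, lo:) is light, so stress falls on the antepenult (syllable 3, mis).
  → primary stress on syllable 3.
Suffixed `pro:.las.mis.lo:.ko:g.fi` (6 syllables):
  Weights: 4 lo: L, 5 ko:g H, 6 fi L.
  The penult (syllable 5, ko:g) is heavy, so it takes stress.
  → primary stress on syllable 5.

yes: 3→5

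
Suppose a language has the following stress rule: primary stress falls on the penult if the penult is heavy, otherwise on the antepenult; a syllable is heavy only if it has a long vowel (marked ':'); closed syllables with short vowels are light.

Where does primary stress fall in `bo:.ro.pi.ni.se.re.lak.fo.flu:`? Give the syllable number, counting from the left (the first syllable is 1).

Weights: 7 lak L, 8 fo L, 9 flu: H.
The penult (syllable 8, fo) is light, so stress falls on the antepenult (syllable 7, lak).
Primary stress: syllable 7 → bo:.ro.pi.ni.se.re.ˈlak.fo.flu:.

7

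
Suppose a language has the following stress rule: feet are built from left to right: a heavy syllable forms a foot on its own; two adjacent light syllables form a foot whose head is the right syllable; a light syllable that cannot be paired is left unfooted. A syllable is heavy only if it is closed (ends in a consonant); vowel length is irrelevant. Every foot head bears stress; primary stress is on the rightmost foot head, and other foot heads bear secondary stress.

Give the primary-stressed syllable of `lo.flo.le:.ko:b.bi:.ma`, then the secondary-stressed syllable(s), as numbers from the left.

primary 6, secondary 2, 4

Weights: 1 lo L, 2 flo L, 3 le: L, 4 ko:b H, 5 bi: L, 6 ma L.
Parse left to right (heavy = foot alone; LL = one foot; stranded L unfooted): (lo.ˈflo) le: (ˈko:b) (bi:.ˈma).
Foot heads: 2, 4, 6.
Primary stress on the rightmost head = syllable 6.
Secondary stress on 2, 4: lo.ˌflo.le:.ˌko:b.bi:.ˈma.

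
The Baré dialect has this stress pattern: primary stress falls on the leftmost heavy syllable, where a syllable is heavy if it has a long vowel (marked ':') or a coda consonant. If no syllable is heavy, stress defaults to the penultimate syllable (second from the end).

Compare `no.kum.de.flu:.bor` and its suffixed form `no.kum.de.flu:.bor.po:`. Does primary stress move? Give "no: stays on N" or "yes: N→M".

no: stays on 2

Base `no.kum.de.flu:.bor` (5 syllables):
  Weights: 1 no L, 2 kum H, 3 de L, 4 flu: H, 5 bor H.
  Heavy syllables in the domain: 2, 4, 5. The leftmost is syllable 2 (kum).
  → primary stress on syllable 2.
Suffixed `no.kum.de.flu:.bor.po:` (6 syllables):
  Weights: 1 no L, 2 kum H, 3 de L, 4 flu: H, 5 bor H, 6 po: H.
  Heavy syllables in the domain: 2, 4, 5, 6. The leftmost is syllable 2 (kum).
  → primary stress on syllable 2.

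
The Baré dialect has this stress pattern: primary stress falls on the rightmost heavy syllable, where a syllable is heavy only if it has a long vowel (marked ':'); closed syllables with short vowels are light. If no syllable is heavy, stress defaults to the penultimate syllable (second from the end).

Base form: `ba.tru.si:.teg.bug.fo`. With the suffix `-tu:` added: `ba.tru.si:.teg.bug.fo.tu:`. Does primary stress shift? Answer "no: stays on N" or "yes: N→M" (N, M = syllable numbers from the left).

Base `ba.tru.si:.teg.bug.fo` (6 syllables):
  Weights: 1 ba L, 2 tru L, 3 si: H, 4 teg L, 5 bug L, 6 fo L.
  Heavy syllables in the domain: 3. The rightmost is syllable 3 (si:).
  → primary stress on syllable 3.
Suffixed `ba.tru.si:.teg.bug.fo.tu:` (7 syllables):
  Weights: 1 ba L, 2 tru L, 3 si: H, 4 teg L, 5 bug L, 6 fo L, 7 tu: H.
  Heavy syllables in the domain: 3, 7. The rightmost is syllable 7 (tu:).
  → primary stress on syllable 7.

yes: 3→7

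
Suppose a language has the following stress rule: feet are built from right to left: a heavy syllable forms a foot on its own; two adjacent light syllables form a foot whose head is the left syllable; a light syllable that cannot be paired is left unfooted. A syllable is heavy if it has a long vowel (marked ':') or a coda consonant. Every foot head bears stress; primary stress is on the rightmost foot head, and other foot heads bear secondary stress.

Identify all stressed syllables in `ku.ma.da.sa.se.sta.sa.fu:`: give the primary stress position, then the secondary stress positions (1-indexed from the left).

primary 8, secondary 2, 4, 6

Weights: 1 ku L, 2 ma L, 3 da L, 4 sa L, 5 se L, 6 sta L, 7 sa L, 8 fu: H.
Parse right to left (heavy = foot alone; LL = one foot; stranded L unfooted): ku (ˈma.da) (ˈsa.se) (ˈsta.sa) (ˈfu:).
Foot heads: 2, 4, 6, 8.
Primary stress on the rightmost head = syllable 8.
Secondary stress on 2, 4, 6: ku.ˌma.da.ˌsa.se.ˌsta.sa.ˈfu:.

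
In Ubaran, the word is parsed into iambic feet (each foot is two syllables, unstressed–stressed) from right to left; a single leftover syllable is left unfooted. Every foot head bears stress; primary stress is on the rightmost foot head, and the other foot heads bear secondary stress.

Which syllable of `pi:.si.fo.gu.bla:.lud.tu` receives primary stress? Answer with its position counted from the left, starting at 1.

Parse right to left into iambic (σˈσ) feet: pi: (si.ˈfo) (gu.ˈbla:) (lud.ˈtu). Syllable 1 is left unfooted.
Foot heads (stressed positions): 3, 5, 7.
End Rule Rightmost: primary stress on the rightmost head = syllable 7.
Primary stress: syllable 7 → pi:.si.fo.gu.bla:.lud.ˈtu.

7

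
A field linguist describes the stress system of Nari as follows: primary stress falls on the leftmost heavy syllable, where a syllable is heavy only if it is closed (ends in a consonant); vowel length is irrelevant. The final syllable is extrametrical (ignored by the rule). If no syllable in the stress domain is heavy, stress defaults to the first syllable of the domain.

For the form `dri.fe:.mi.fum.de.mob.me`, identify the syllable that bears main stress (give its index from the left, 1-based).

The final syllable (7, me) is extrametrical; the stress domain is syllables 1–6.
Weights: 1 dri L, 2 fe: L, 3 mi L, 4 fum H, 5 de L, 6 mob H.
Heavy syllables in the domain: 4, 6. The leftmost is syllable 4 (fum).
Primary stress: syllable 4 → dri.fe:.mi.ˈfum.de.mob.me.

4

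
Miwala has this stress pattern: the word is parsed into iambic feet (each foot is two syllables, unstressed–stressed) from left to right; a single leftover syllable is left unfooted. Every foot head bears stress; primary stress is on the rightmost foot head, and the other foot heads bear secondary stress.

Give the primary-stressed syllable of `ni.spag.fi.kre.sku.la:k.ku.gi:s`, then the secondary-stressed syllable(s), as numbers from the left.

Parse left to right into iambic (σˈσ) feet: (ni.ˈspag) (fi.ˈkre) (sku.ˈla:k) (ku.ˈgi:s).
Foot heads (stressed positions): 2, 4, 6, 8.
End Rule Rightmost: primary stress on the rightmost head = syllable 8.
Secondary stress on 2, 4, 6: ni.ˌspag.fi.ˌkre.sku.ˌla:k.ku.ˈgi:s.

primary 8, secondary 2, 4, 6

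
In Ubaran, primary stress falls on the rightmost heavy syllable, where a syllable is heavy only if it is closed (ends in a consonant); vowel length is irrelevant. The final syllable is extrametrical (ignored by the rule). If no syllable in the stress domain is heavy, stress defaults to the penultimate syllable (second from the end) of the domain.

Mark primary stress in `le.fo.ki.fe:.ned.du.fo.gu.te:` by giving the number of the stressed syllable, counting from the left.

The final syllable (9, te:) is extrametrical; the stress domain is syllables 1–8.
Weights: 1 le L, 2 fo L, 3 ki L, 4 fe: L, 5 ned H, 6 du L, 7 fo L, 8 gu L.
Heavy syllables in the domain: 5. The rightmost is syllable 5 (ned).
Primary stress: syllable 5 → le.fo.ki.fe:.ˈned.du.fo.gu.te:.

5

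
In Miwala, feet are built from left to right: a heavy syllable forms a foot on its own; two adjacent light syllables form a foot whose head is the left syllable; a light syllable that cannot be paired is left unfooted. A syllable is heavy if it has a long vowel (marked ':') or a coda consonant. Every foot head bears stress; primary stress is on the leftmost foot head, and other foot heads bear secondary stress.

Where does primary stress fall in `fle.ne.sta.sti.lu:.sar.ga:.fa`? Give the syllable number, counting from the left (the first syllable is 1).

Weights: 1 fle L, 2 ne L, 3 sta L, 4 sti L, 5 lu: H, 6 sar H, 7 ga: H, 8 fa L.
Parse left to right (heavy = foot alone; LL = one foot; stranded L unfooted): (ˈfle.ne) (ˈsta.sti) (ˈlu:) (ˈsar) (ˈga:) fa.
Foot heads: 1, 3, 5, 6, 7.
Primary stress on the leftmost head = syllable 1.
Primary stress: syllable 1 → ˈfle.ne.sta.sti.lu:.sar.ga:.fa.

1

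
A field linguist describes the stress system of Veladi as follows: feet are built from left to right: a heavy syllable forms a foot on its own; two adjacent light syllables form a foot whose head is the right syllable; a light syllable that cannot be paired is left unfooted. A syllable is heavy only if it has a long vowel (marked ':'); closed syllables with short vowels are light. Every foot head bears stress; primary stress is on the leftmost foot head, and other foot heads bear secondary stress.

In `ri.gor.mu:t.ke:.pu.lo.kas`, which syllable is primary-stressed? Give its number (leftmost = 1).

Weights: 1 ri L, 2 gor L, 3 mu:t H, 4 ke: H, 5 pu L, 6 lo L, 7 kas L.
Parse left to right (heavy = foot alone; LL = one foot; stranded L unfooted): (ri.ˈgor) (ˈmu:t) (ˈke:) (pu.ˈlo) kas.
Foot heads: 2, 3, 4, 6.
Primary stress on the leftmost head = syllable 2.
Primary stress: syllable 2 → ri.ˈgor.mu:t.ke:.pu.lo.kas.

2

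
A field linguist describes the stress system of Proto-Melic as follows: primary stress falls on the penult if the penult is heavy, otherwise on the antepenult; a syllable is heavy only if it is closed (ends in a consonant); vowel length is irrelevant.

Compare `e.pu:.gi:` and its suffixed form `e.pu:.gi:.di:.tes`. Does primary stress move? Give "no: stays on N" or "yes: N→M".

yes: 1→3

Base `e.pu:.gi:` (3 syllables):
  Weights: 1 e L, 2 pu: L, 3 gi: L.
  The penult (syllable 2, pu:) is light, so stress falls on the antepenult (syllable 1, e).
  → primary stress on syllable 1.
Suffixed `e.pu:.gi:.di:.tes` (5 syllables):
  Weights: 3 gi: L, 4 di: L, 5 tes H.
  The penult (syllable 4, di:) is light, so stress falls on the antepenult (syllable 3, gi:).
  → primary stress on syllable 3.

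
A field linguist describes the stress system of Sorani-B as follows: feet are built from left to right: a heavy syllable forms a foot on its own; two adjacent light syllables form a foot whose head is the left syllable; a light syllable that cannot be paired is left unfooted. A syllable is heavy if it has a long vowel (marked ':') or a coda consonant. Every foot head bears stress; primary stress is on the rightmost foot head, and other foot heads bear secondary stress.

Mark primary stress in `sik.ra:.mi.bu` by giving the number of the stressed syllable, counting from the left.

3

Weights: 1 sik H, 2 ra: H, 3 mi L, 4 bu L.
Parse left to right (heavy = foot alone; LL = one foot; stranded L unfooted): (ˈsik) (ˈra:) (ˈmi.bu).
Foot heads: 1, 2, 3.
Primary stress on the rightmost head = syllable 3.
Primary stress: syllable 3 → sik.ra:.ˈmi.bu.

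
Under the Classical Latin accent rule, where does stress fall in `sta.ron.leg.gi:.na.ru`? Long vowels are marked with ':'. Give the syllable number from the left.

Classical Latin: stress the penult if heavy (long vowel or closed), else the antepenult.
Weights: 4 gi: H, 5 na L, 6 ru L.
The penult (syllable 5, na) is light, so stress falls on the antepenult (syllable 4, gi:).
Stress on syllable 4: sta.ron.leg.ˈgi:.na.ru.

4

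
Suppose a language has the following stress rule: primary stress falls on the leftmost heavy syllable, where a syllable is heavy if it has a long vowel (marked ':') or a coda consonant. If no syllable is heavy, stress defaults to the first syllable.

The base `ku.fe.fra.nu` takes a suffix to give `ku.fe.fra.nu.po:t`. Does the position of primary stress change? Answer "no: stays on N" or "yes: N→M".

Base `ku.fe.fra.nu` (4 syllables):
  Weights: 1 ku L, 2 fe L, 3 fra L, 4 nu L.
  No heavy syllable in the domain; default to the first syllable = syllable 1.
  → primary stress on syllable 1.
Suffixed `ku.fe.fra.nu.po:t` (5 syllables):
  Weights: 1 ku L, 2 fe L, 3 fra L, 4 nu L, 5 po:t H.
  Heavy syllables in the domain: 5. The leftmost is syllable 5 (po:t).
  → primary stress on syllable 5.

yes: 1→5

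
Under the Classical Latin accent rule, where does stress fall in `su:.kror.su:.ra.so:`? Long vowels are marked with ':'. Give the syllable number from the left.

Classical Latin: stress the penult if heavy (long vowel or closed), else the antepenult.
Weights: 3 su: H, 4 ra L, 5 so: H.
The penult (syllable 4, ra) is light, so stress falls on the antepenult (syllable 3, su:).
Stress on syllable 3: su:.kror.ˈsu:.ra.so:.

3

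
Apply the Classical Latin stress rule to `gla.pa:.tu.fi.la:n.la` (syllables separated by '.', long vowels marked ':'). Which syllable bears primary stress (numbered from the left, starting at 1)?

Classical Latin: stress the penult if heavy (long vowel or closed), else the antepenult.
Weights: 4 fi L, 5 la:n H, 6 la L.
The penult (syllable 5, la:n) is heavy, so it takes stress.
Stress on syllable 5: gla.pa:.tu.fi.ˈla:n.la.

5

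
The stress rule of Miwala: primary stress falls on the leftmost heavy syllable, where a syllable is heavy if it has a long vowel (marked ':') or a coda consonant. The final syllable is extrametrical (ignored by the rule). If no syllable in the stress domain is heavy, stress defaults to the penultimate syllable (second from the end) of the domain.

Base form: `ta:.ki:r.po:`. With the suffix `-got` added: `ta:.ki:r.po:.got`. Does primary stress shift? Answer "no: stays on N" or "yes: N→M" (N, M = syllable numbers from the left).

no: stays on 1

Base `ta:.ki:r.po:` (3 syllables):
  The final syllable (3, po:) is extrametrical; the stress domain is syllables 1–2.
  Weights: 1 ta: H, 2 ki:r H.
  Heavy syllables in the domain: 1, 2. The leftmost is syllable 1 (ta:).
  → primary stress on syllable 1.
Suffixed `ta:.ki:r.po:.got` (4 syllables):
  The final syllable (4, got) is extrametrical; the stress domain is syllables 1–3.
  Weights: 1 ta: H, 2 ki:r H, 3 po: H.
  Heavy syllables in the domain: 1, 2, 3. The leftmost is syllable 1 (ta:).
  → primary stress on syllable 1.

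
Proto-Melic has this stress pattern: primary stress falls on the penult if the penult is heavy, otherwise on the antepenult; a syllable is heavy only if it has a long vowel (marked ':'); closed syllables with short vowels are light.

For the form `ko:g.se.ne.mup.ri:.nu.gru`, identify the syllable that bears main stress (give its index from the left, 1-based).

Weights: 5 ri: H, 6 nu L, 7 gru L.
The penult (syllable 6, nu) is light, so stress falls on the antepenult (syllable 5, ri:).
Primary stress: syllable 5 → ko:g.se.ne.mup.ˈri:.nu.gru.

5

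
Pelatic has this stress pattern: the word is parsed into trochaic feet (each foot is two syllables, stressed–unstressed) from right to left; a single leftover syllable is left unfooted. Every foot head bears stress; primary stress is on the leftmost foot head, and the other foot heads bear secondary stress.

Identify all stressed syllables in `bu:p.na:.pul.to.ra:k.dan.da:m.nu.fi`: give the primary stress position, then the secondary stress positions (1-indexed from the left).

Parse right to left into trochaic (ˈσσ) feet: bu:p (ˈna:.pul) (ˈto.ra:k) (ˈdan.da:m) (ˈnu.fi). Syllable 1 is left unfooted.
Foot heads (stressed positions): 2, 4, 6, 8.
End Rule Leftmost: primary stress on the leftmost head = syllable 2.
Secondary stress on 4, 6, 8: bu:p.ˈna:.pul.ˌto.ra:k.ˌdan.da:m.ˌnu.fi.

primary 2, secondary 4, 6, 8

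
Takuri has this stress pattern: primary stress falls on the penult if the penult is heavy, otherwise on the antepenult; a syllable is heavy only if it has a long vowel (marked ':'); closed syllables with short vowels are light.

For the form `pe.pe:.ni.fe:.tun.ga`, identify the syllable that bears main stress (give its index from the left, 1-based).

4

Weights: 4 fe: H, 5 tun L, 6 ga L.
The penult (syllable 5, tun) is light, so stress falls on the antepenult (syllable 4, fe:).
Primary stress: syllable 4 → pe.pe:.ni.ˈfe:.tun.ga.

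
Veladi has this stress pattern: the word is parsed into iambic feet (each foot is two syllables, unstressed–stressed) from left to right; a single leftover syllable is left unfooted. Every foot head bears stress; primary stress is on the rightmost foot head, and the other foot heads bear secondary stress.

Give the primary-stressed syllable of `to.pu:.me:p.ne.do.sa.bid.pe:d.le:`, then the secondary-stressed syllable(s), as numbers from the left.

Parse left to right into iambic (σˈσ) feet: (to.ˈpu:) (me:p.ˈne) (do.ˈsa) (bid.ˈpe:d) le:. Syllable 9 is left unfooted.
Foot heads (stressed positions): 2, 4, 6, 8.
End Rule Rightmost: primary stress on the rightmost head = syllable 8.
Secondary stress on 2, 4, 6: to.ˌpu:.me:p.ˌne.do.ˌsa.bid.ˈpe:d.le:.

primary 8, secondary 2, 4, 6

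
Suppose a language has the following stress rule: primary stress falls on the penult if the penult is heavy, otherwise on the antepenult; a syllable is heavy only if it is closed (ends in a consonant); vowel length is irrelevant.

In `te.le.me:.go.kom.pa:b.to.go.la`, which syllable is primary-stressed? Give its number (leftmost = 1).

Weights: 7 to L, 8 go L, 9 la L.
The penult (syllable 8, go) is light, so stress falls on the antepenult (syllable 7, to).
Primary stress: syllable 7 → te.le.me:.go.kom.pa:b.ˈto.go.la.

7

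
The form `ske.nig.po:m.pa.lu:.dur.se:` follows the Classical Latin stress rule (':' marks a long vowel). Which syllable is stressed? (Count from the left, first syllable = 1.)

Classical Latin: stress the penult if heavy (long vowel or closed), else the antepenult.
Weights: 5 lu: H, 6 dur H, 7 se: H.
The penult (syllable 6, dur) is heavy, so it takes stress.
Stress on syllable 6: ske.nig.po:m.pa.lu:.ˈdur.se:.

6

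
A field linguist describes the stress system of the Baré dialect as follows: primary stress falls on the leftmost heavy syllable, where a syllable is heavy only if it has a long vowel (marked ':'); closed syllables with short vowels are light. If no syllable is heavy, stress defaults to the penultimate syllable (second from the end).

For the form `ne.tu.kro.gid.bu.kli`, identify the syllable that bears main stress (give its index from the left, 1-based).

5

Weights: 1 ne L, 2 tu L, 3 kro L, 4 gid L, 5 bu L, 6 kli L.
No heavy syllable in the domain; default to the penultimate syllable (second from the end) = syllable 5.
Primary stress: syllable 5 → ne.tu.kro.gid.ˈbu.kli.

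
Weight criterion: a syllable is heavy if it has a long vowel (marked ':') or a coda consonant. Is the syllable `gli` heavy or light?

`gli`: short vowel, open (no coda). Short vowel, open → light.

light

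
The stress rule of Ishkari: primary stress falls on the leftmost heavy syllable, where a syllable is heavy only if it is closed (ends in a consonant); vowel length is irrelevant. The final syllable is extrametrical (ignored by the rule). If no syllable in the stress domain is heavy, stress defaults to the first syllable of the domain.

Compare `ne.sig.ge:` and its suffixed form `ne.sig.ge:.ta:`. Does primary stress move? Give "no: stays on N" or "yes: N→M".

Base `ne.sig.ge:` (3 syllables):
  The final syllable (3, ge:) is extrametrical; the stress domain is syllables 1–2.
  Weights: 1 ne L, 2 sig H.
  Heavy syllables in the domain: 2. The leftmost is syllable 2 (sig).
  → primary stress on syllable 2.
Suffixed `ne.sig.ge:.ta:` (4 syllables):
  The final syllable (4, ta:) is extrametrical; the stress domain is syllables 1–3.
  Weights: 1 ne L, 2 sig H, 3 ge: L.
  Heavy syllables in the domain: 2. The leftmost is syllable 2 (sig).
  → primary stress on syllable 2.

no: stays on 2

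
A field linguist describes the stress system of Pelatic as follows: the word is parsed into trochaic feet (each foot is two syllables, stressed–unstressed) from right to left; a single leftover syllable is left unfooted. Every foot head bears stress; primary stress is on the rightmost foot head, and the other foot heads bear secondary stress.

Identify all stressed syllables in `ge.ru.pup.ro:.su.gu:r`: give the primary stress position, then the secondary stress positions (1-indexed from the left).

Parse right to left into trochaic (ˈσσ) feet: (ˈge.ru) (ˈpup.ro:) (ˈsu.gu:r).
Foot heads (stressed positions): 1, 3, 5.
End Rule Rightmost: primary stress on the rightmost head = syllable 5.
Secondary stress on 1, 3: ˌge.ru.ˌpup.ro:.ˈsu.gu:r.

primary 5, secondary 1, 3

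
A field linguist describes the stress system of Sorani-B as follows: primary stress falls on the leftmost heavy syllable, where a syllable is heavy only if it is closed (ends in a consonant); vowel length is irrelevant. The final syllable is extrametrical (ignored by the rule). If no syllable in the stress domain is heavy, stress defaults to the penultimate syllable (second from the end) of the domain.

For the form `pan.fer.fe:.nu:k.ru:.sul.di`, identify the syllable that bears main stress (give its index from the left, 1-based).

The final syllable (7, di) is extrametrical; the stress domain is syllables 1–6.
Weights: 1 pan H, 2 fer H, 3 fe: L, 4 nu:k H, 5 ru: L, 6 sul H.
Heavy syllables in the domain: 1, 2, 4, 6. The leftmost is syllable 1 (pan).
Primary stress: syllable 1 → ˈpan.fer.fe:.nu:k.ru:.sul.di.

1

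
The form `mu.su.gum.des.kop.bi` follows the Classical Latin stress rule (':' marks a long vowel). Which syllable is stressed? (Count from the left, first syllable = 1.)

5

Classical Latin: stress the penult if heavy (long vowel or closed), else the antepenult.
Weights: 4 des H, 5 kop H, 6 bi L.
The penult (syllable 5, kop) is heavy, so it takes stress.
Stress on syllable 5: mu.su.gum.des.ˈkop.bi.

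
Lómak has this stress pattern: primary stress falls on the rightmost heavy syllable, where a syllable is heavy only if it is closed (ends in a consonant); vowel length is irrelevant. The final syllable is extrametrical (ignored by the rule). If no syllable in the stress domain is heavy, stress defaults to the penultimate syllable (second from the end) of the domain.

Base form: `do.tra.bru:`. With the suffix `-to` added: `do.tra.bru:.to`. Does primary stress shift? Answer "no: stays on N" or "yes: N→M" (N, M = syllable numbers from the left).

Base `do.tra.bru:` (3 syllables):
  The final syllable (3, bru:) is extrametrical; the stress domain is syllables 1–2.
  Weights: 1 do L, 2 tra L.
  No heavy syllable in the domain; default to the penultimate syllable (second from the end) of the domain = syllable 1.
  → primary stress on syllable 1.
Suffixed `do.tra.bru:.to` (4 syllables):
  The final syllable (4, to) is extrametrical; the stress domain is syllables 1–3.
  Weights: 1 do L, 2 tra L, 3 bru: L.
  No heavy syllable in the domain; default to the penultimate syllable (second from the end) of the domain = syllable 2.
  → primary stress on syllable 2.

yes: 1→2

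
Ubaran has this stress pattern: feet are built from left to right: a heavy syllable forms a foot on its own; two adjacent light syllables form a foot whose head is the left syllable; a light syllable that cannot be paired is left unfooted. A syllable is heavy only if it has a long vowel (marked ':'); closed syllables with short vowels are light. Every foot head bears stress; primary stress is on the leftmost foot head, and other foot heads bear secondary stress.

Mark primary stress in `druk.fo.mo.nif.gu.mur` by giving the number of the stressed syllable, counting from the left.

1

Weights: 1 druk L, 2 fo L, 3 mo L, 4 nif L, 5 gu L, 6 mur L.
Parse left to right (heavy = foot alone; LL = one foot; stranded L unfooted): (ˈdruk.fo) (ˈmo.nif) (ˈgu.mur).
Foot heads: 1, 3, 5.
Primary stress on the leftmost head = syllable 1.
Primary stress: syllable 1 → ˈdruk.fo.mo.nif.gu.mur.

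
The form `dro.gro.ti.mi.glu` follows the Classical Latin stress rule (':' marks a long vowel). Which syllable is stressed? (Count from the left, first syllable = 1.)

3

Classical Latin: stress the penult if heavy (long vowel or closed), else the antepenult.
Weights: 3 ti L, 4 mi L, 5 glu L.
The penult (syllable 4, mi) is light, so stress falls on the antepenult (syllable 3, ti).
Stress on syllable 3: dro.gro.ˈti.mi.glu.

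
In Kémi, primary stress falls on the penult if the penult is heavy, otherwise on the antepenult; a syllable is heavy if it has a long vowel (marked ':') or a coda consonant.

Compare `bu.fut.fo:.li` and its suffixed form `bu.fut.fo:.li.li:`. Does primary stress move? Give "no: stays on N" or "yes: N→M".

Base `bu.fut.fo:.li` (4 syllables):
  Weights: 2 fut H, 3 fo: H, 4 li L.
  The penult (syllable 3, fo:) is heavy, so it takes stress.
  → primary stress on syllable 3.
Suffixed `bu.fut.fo:.li.li:` (5 syllables):
  Weights: 3 fo: H, 4 li L, 5 li: H.
  The penult (syllable 4, li) is light, so stress falls on the antepenult (syllable 3, fo:).
  → primary stress on syllable 3.

no: stays on 3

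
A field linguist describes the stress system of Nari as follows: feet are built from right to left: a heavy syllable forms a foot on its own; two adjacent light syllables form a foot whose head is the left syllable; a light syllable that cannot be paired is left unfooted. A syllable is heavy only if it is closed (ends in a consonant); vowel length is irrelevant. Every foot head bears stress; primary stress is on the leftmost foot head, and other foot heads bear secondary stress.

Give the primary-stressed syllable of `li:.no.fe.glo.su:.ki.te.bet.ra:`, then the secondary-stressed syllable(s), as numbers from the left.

primary 2, secondary 4, 6, 8

Weights: 1 li: L, 2 no L, 3 fe L, 4 glo L, 5 su: L, 6 ki L, 7 te L, 8 bet H, 9 ra: L.
Parse right to left (heavy = foot alone; LL = one foot; stranded L unfooted): li: (ˈno.fe) (ˈglo.su:) (ˈki.te) (ˈbet) ra:.
Foot heads: 2, 4, 6, 8.
Primary stress on the leftmost head = syllable 2.
Secondary stress on 4, 6, 8: li:.ˈno.fe.ˌglo.su:.ˌki.te.ˌbet.ra:.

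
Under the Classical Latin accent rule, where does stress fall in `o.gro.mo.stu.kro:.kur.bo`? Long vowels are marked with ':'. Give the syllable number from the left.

6

Classical Latin: stress the penult if heavy (long vowel or closed), else the antepenult.
Weights: 5 kro: H, 6 kur H, 7 bo L.
The penult (syllable 6, kur) is heavy, so it takes stress.
Stress on syllable 6: o.gro.mo.stu.kro:.ˈkur.bo.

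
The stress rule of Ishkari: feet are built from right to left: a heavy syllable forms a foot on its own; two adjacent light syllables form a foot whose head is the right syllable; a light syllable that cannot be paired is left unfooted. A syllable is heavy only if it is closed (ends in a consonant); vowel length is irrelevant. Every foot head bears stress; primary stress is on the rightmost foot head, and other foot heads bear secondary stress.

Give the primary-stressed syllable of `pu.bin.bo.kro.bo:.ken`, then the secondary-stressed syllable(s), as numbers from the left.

Weights: 1 pu L, 2 bin H, 3 bo L, 4 kro L, 5 bo: L, 6 ken H.
Parse right to left (heavy = foot alone; LL = one foot; stranded L unfooted): pu (ˈbin) bo (kro.ˈbo:) (ˈken).
Foot heads: 2, 5, 6.
Primary stress on the rightmost head = syllable 6.
Secondary stress on 2, 5: pu.ˌbin.bo.kro.ˌbo:.ˈken.

primary 6, secondary 2, 5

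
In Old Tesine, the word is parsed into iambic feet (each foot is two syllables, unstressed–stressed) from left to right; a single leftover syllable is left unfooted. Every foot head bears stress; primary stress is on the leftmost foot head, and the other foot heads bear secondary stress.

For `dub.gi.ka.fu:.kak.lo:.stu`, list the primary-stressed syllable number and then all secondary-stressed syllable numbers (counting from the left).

primary 2, secondary 4, 6

Parse left to right into iambic (σˈσ) feet: (dub.ˈgi) (ka.ˈfu:) (kak.ˈlo:) stu. Syllable 7 is left unfooted.
Foot heads (stressed positions): 2, 4, 6.
End Rule Leftmost: primary stress on the leftmost head = syllable 2.
Secondary stress on 4, 6: dub.ˈgi.ka.ˌfu:.kak.ˌlo:.stu.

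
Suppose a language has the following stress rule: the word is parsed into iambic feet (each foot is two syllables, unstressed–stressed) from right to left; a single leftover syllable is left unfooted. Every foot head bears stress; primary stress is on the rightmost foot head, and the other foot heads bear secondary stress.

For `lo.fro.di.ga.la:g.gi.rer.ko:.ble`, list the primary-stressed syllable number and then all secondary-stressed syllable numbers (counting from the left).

primary 9, secondary 3, 5, 7

Parse right to left into iambic (σˈσ) feet: lo (fro.ˈdi) (ga.ˈla:g) (gi.ˈrer) (ko:.ˈble). Syllable 1 is left unfooted.
Foot heads (stressed positions): 3, 5, 7, 9.
End Rule Rightmost: primary stress on the rightmost head = syllable 9.
Secondary stress on 3, 5, 7: lo.fro.ˌdi.ga.ˌla:g.gi.ˌrer.ko:.ˈble.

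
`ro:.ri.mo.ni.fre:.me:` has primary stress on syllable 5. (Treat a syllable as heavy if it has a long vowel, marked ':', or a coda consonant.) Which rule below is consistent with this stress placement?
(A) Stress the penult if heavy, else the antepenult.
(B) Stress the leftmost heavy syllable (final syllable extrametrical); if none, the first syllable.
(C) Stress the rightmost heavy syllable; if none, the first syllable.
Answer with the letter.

Rule A → syllable 5 ✓.
Rule B → syllable 1 (observed: 5).
Rule C → syllable 6 (observed: 5).

A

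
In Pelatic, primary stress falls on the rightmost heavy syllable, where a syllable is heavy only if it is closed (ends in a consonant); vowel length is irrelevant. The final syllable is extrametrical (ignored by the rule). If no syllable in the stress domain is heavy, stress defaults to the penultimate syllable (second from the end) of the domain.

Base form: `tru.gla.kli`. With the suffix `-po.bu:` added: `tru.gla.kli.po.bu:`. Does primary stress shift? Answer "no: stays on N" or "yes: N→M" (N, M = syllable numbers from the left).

Base `tru.gla.kli` (3 syllables):
  The final syllable (3, kli) is extrametrical; the stress domain is syllables 1–2.
  Weights: 1 tru L, 2 gla L.
  No heavy syllable in the domain; default to the penultimate syllable (second from the end) of the domain = syllable 1.
  → primary stress on syllable 1.
Suffixed `tru.gla.kli.po.bu:` (5 syllables):
  The final syllable (5, bu:) is extrametrical; the stress domain is syllables 1–4.
  Weights: 1 tru L, 2 gla L, 3 kli L, 4 po L.
  No heavy syllable in the domain; default to the penultimate syllable (second from the end) of the domain = syllable 3.
  → primary stress on syllable 3.

yes: 1→3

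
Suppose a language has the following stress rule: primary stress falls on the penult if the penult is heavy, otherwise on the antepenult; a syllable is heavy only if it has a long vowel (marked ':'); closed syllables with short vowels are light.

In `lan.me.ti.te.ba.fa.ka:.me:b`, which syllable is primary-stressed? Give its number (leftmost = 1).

Weights: 6 fa L, 7 ka: H, 8 me:b H.
The penult (syllable 7, ka:) is heavy, so it takes stress.
Primary stress: syllable 7 → lan.me.ti.te.ba.fa.ˈka:.me:b.

7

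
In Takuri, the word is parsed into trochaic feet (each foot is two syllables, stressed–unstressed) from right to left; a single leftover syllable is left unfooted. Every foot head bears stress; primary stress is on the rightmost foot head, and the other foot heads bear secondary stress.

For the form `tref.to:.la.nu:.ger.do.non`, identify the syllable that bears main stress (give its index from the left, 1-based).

Parse right to left into trochaic (ˈσσ) feet: tref (ˈto:.la) (ˈnu:.ger) (ˈdo.non). Syllable 1 is left unfooted.
Foot heads (stressed positions): 2, 4, 6.
End Rule Rightmost: primary stress on the rightmost head = syllable 6.
Primary stress: syllable 6 → tref.to:.la.nu:.ger.ˈdo.non.

6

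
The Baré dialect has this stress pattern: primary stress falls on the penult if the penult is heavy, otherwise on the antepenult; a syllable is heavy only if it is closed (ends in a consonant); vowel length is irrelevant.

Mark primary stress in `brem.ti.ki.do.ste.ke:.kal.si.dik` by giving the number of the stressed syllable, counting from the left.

7

Weights: 7 kal H, 8 si L, 9 dik H.
The penult (syllable 8, si) is light, so stress falls on the antepenult (syllable 7, kal).
Primary stress: syllable 7 → brem.ti.ki.do.ste.ke:.ˈkal.si.dik.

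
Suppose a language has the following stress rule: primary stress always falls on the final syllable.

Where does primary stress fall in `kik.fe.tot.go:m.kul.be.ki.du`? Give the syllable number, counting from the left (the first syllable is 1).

The word has 8 syllables; the final syllable is syllable 8 (du).
Primary stress: syllable 8 → kik.fe.tot.go:m.kul.be.ki.ˈdu.

8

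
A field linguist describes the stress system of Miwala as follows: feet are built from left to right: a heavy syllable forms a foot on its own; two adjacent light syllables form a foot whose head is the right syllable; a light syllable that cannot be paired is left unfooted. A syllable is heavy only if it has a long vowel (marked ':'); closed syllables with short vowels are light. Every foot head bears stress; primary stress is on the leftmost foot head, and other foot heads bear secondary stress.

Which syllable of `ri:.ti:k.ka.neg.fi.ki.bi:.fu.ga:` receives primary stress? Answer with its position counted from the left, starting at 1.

Weights: 1 ri: H, 2 ti:k H, 3 ka L, 4 neg L, 5 fi L, 6 ki L, 7 bi: H, 8 fu L, 9 ga: H.
Parse left to right (heavy = foot alone; LL = one foot; stranded L unfooted): (ˈri:) (ˈti:k) (ka.ˈneg) (fi.ˈki) (ˈbi:) fu (ˈga:).
Foot heads: 1, 2, 4, 6, 7, 9.
Primary stress on the leftmost head = syllable 1.
Primary stress: syllable 1 → ˈri:.ti:k.ka.neg.fi.ki.bi:.fu.ga:.

1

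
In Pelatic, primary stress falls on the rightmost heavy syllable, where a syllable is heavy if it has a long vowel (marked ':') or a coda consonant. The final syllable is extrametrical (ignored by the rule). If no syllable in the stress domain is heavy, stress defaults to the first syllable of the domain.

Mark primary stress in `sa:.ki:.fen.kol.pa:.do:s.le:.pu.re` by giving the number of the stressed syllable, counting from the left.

7

The final syllable (9, re) is extrametrical; the stress domain is syllables 1–8.
Weights: 1 sa: H, 2 ki: H, 3 fen H, 4 kol H, 5 pa: H, 6 do:s H, 7 le: H, 8 pu L.
Heavy syllables in the domain: 1, 2, 3, 4, 5, 6, 7. The rightmost is syllable 7 (le:).
Primary stress: syllable 7 → sa:.ki:.fen.kol.pa:.do:s.ˈle:.pu.re.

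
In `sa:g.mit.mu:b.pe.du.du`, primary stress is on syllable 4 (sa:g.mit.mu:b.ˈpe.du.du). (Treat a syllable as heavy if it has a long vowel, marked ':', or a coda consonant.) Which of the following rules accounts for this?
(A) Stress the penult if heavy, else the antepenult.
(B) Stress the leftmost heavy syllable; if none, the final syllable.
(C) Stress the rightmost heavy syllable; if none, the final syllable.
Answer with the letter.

A

Rule A → syllable 4 ✓.
Rule B → syllable 1 (observed: 4).
Rule C → syllable 3 (observed: 4).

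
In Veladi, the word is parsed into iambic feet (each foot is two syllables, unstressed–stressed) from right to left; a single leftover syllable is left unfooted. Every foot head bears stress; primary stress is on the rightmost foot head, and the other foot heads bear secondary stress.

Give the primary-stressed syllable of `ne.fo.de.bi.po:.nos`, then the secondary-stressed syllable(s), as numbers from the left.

Parse right to left into iambic (σˈσ) feet: (ne.ˈfo) (de.ˈbi) (po:.ˈnos).
Foot heads (stressed positions): 2, 4, 6.
End Rule Rightmost: primary stress on the rightmost head = syllable 6.
Secondary stress on 2, 4: ne.ˌfo.de.ˌbi.po:.ˈnos.

primary 6, secondary 2, 4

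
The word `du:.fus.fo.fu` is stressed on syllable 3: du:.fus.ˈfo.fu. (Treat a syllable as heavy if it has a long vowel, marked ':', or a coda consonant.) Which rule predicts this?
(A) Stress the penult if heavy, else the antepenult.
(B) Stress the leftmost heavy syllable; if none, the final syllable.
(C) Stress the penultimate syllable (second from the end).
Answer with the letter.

C

Rule A → syllable 2 (observed: 3).
Rule B → syllable 1 (observed: 3).
Rule C → syllable 3 ✓.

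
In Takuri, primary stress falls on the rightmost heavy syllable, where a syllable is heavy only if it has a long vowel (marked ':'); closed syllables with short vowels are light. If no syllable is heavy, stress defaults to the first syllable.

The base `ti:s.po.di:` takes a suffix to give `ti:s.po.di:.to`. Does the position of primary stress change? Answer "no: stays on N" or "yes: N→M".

Base `ti:s.po.di:` (3 syllables):
  Weights: 1 ti:s H, 2 po L, 3 di: H.
  Heavy syllables in the domain: 1, 3. The rightmost is syllable 3 (di:).
  → primary stress on syllable 3.
Suffixed `ti:s.po.di:.to` (4 syllables):
  Weights: 1 ti:s H, 2 po L, 3 di: H, 4 to L.
  Heavy syllables in the domain: 1, 3. The rightmost is syllable 3 (di:).
  → primary stress on syllable 3.

no: stays on 3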